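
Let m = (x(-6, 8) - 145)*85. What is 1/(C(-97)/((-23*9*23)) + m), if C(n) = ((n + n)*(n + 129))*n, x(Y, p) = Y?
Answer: -4761/61709611 ≈ -7.7152e-5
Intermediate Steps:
C(n) = 2*n²*(129 + n) (C(n) = ((2*n)*(129 + n))*n = (2*n*(129 + n))*n = 2*n²*(129 + n))
m = -12835 (m = (-6 - 145)*85 = -151*85 = -12835)
1/(C(-97)/((-23*9*23)) + m) = 1/((2*(-97)²*(129 - 97))/((-23*9*23)) - 12835) = 1/((2*9409*32)/((-207*23)) - 12835) = 1/(602176/(-4761) - 12835) = 1/(602176*(-1/4761) - 12835) = 1/(-602176/4761 - 12835) = 1/(-61709611/4761) = -4761/61709611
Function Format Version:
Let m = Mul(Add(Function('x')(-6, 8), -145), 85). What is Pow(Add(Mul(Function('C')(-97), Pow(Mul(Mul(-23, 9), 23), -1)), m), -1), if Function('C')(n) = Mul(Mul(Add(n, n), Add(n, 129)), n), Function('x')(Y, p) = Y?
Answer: Rational(-4761, 61709611) ≈ -7.7152e-5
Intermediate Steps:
Function('C')(n) = Mul(2, Pow(n, 2), Add(129, n)) (Function('C')(n) = Mul(Mul(Mul(2, n), Add(129, n)), n) = Mul(Mul(2, n, Add(129, n)), n) = Mul(2, Pow(n, 2), Add(129, n)))
m = -12835 (m = Mul(Add(-6, -145), 85) = Mul(-151, 85) = -12835)
Pow(Add(Mul(Function('C')(-97), Pow(Mul(Mul(-23, 9), 23), -1)), m), -1) = Pow(Add(Mul(Mul(2, Pow(-97, 2), Add(129, -97)), Pow(Mul(Mul(-23, 9), 23), -1)), -12835), -1) = Pow(Add(Mul(Mul(2, 9409, 32), Pow(Mul(-207, 23), -1)), -12835), -1) = Pow(Add(Mul(602176, Pow(-4761, -1)), -12835), -1) = Pow(Add(Mul(602176, Rational(-1, 4761)), -12835), -1) = Pow(Add(Rational(-602176, 4761), -12835), -1) = Pow(Rational(-61709611, 4761), -1) = Rational(-4761, 61709611)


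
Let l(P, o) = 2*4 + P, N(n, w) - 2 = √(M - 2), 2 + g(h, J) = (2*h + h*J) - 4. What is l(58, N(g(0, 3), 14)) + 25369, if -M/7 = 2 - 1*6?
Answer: 25435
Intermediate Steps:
g(h, J) = -6 + 2*h + J*h (g(h, J) = -2 + ((2*h + h*J) - 4) = -2 + ((2*h + J*h) - 4) = -2 + (-4 + 2*h + J*h) = -6 + 2*h + J*h)
M = 28 (M = -7*(2 - 1*6) = -7*(2 - 6) = -7*(-4) = 28)
N(n, w) = 2 + √26 (N(n, w) = 2 + √(28 - 2) = 2 + √26)
l(P, o) = 8 + P
l(58, N(g(0, 3), 14)) + 25369 = (8 + 58) + 25369 = 66 + 25369 = 25435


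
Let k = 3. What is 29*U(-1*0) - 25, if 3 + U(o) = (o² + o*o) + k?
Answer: -25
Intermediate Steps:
U(o) = 2*o² (U(o) = -3 + ((o² + o*o) + 3) = -3 + ((o² + o²) + 3) = -3 + (2*o² + 3) = -3 + (3 + 2*o²) = 2*o²)
29*U(-1*0) - 25 = 29*(2*(-1*0)²) - 25 = 29*(2*0²) - 25 = 29*(2*0) - 25 = 29*0 - 25 = 0 - 25 = -25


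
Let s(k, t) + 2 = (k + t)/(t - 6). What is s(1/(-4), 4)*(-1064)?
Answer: 4123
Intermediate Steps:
s(k, t) = -2 + (k + t)/(-6 + t) (s(k, t) = -2 + (k + t)/(t - 6) = -2 + (k + t)/(-6 + t))
s(1/(-4), 4)*(-1064) = ((12 + 1/(-4) - 1*4)/(-6 + 4))*(-1064) = ((12 - ¼ - 4)/(-2))*(-1064) = -½*31/4*(-1064) = -31/8*(-1064) = 4123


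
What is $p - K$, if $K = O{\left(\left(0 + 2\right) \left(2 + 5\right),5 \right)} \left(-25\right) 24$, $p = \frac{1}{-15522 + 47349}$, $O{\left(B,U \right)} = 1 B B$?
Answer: $\frac{3742855201}{31827} \approx 1.176 \cdot 10^{5}$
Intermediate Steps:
$O{\left(B,U \right)} = B^{2}$ ($O{\left(B,U \right)} = B B = B^{2}$)
$p = \frac{1}{31827} \approx 3.142 \cdot 10^{-5}$
$K = -117600$ ($K = \left(\left(0 + 2\right) \left(2 + 5\right)\right)^{2} \left(-25\right) 24 = \left(2 \cdot 7\right)^{2} \left(-25\right) 24 = 14^{2} \left(-25\right) 24 = 196 \left(-25\right) 24 = \left(-4900\right) 24 = -117600$)
$p - K = \frac{1}{31827} - -117600 = \frac{1}{31827} + 117600 = \frac{3742855201}{31827}$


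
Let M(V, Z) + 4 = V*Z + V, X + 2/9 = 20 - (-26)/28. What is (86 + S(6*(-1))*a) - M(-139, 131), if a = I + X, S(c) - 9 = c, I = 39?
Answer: 781919/42 ≈ 18617.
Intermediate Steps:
X = 2609/126 (X = -2/9 + (20 - (-26)/28) = -2/9 + (20 - 1*(-13/14)) = -2/9 + (20 + 13/14) = -2/9 + 293/14 = 2609/126 ≈ 20.706)
M(V, Z) = -4 + V + V*Z (M(V, Z) = -4 + (V*Z + V) = -4 + (V + V*Z) = -4 + V + V*Z)
S(c) = 9 + c
a = 7523/126 (a = 39 + 2609/126 = 7523/126 ≈ 59.706)
(86 + S(6*(-1))*a) - M(-139, 131) = (86 + (9 + 6*(-1))*(7523/126)) - (-4 - 139 - 139*131) = (86 + (9 - 6)*(7523/126)) - (-4 - 139 - 18209) = (86 + 3*(7523/126)) - 1*(-18352) = (86 + 7523/42) + 18352 = 11135/42 + 18352 = 781919/42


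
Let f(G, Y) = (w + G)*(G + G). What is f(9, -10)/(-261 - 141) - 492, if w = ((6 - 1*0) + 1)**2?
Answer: -33138/67 ≈ -494.60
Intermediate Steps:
w = 49 (w = ((6 + 0) + 1)**2 = (6 + 1)**2 = 7**2 = 49)
f(G, Y) = 2*G*(49 + G) (f(G, Y) = (49 + G)*(G + G) = (49 + G)*(2*G) = 2*G*(49 + G))
f(9, -10)/(-261 - 141) - 492 = (2*9*(49 + 9))/(-261 - 141) - 492 = (2*9*58)/(-402) - 492 = -1/402*1044 - 492 = -174/67 - 492 = -33138/67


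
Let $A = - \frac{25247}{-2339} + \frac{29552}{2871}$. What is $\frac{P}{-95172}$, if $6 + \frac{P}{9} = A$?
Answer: $- \frac{101314651}{71011731252} \approx -0.0014267$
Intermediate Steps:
$A = \frac{141606265}{6715269}$ ($A = \left(-25247\right) \left(- \frac{1}{2339}\right) + 29552 \cdot \frac{1}{2871} = \frac{25247}{2339} + \frac{29552}{2871} = \frac{141606265}{6715269} \approx 21.087$)
$P = \frac{101314651}{746141}$ ($P = -54 + 9 \cdot \frac{141606265}{6715269} = -54 + \frac{141606265}{746141} = \frac{101314651}{746141} \approx 135.78$)
$\frac{P}{-95172} = \frac{101314651}{746141 \left(-95172\right)} = \frac{101314651}{746141} \left(- \frac{1}{95172}\right) = - \frac{101314651}{71011731252}$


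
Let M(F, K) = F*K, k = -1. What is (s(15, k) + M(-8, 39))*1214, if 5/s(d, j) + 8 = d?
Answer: -2645306/7 ≈ -3.7790e+5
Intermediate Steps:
s(d, j) = 5/(-8 + d)
(s(15, k) + M(-8, 39))*1214 = (5/(-8 + 15) - 8*39)*1214 = (5/7 - 312)*1214 = -2179/7*1214 = -2645306/7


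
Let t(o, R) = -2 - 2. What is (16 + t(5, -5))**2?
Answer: 144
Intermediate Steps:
t(o, R) = -4
(16 + t(5, -5))**2 = (16 - 4)**2 = 12**2 = 144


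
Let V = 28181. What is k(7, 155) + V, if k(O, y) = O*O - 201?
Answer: 28029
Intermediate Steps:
k(O, y) = -201 + O**2 (k(O, y) = O**2 - 201 = -201 + O**2)
k(7, 155) + V = (-201 + 7**2) + 28181 = (-201 + 49) + 28181 = -152 + 28181 = 28029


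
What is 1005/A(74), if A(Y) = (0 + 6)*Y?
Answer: 335/148 ≈ 2.2635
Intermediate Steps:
A(Y) = 6*Y
1005/A(74) = 1005/((6*74)) = 1005/444 = 1005*(1/444) = 335/148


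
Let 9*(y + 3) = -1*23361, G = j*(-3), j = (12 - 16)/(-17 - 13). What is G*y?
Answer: 15592/15 ≈ 1039.5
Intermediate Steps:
j = 2/15 (j = -4/(-30) = -4*(-1/30) = 2/15 ≈ 0.13333)
G = -⅖ (G = (2/15)*(-3) = -⅖ ≈ -0.40000)
y = -7796/3 (y = -3 + (-1*23361)/9 = -3 + (⅑)*(-23361) = -3 - 7787/3 = -7796/3 ≈ -2598.7)
G*y = -⅖*(-7796/3) = 15592/15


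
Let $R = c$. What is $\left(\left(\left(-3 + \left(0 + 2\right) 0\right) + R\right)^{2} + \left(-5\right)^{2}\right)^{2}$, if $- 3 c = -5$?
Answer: $\frac{58081}{81} \approx 717.05$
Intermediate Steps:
$c = \frac{5}{3}$ ($c = \left(- \frac{1}{3}\right) \left(-5\right) = \frac{5}{3} \approx 1.6667$)
$R = \frac{5}{3} \approx 1.6667$
$\left(\left(\left(-3 + \left(0 + 2\right) 0\right) + R\right)^{2} + \left(-5\right)^{2}\right)^{2} = \left(\left(\left(-3 + \left(0 + 2\right) 0\right) + \frac{5}{3}\right)^{2} + \left(-5\right)^{2}\right)^{2} = \left(\left(\left(-3 + 2 \cdot 0\right) + \frac{5}{3}\right)^{2} + 25\right)^{2} = \left(\left(\left(-3 + 0\right) + \frac{5}{3}\right)^{2} + 25\right)^{2} = \left(\left(-3 + \frac{5}{3}\right)^{2} + 25\right)^{2} = \left(\left(- \frac{4}{3}\right)^{2} + 25\right)^{2} = \left(\frac{16}{9} + 25\right)^{2} = \left(\frac{241}{9}\right)^{2} = \frac{58081}{81}$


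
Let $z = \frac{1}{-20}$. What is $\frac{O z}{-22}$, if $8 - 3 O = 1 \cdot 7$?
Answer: $\frac{1}{1320} \approx 0.00075758$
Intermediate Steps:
$z = - \frac{1}{20} \approx -0.05$
$O = \frac{1}{3}$ ($O = \frac{8}{3} - \frac{1 \cdot 7}{3} = \frac{8}{3} - \frac{7}{3} = \frac{1}{3} \approx 0.33333$)
$\frac{O z}{-22} = \frac{\frac{1}{3} \left(- \frac{1}{20}\right)}{-22} = \left(- \frac{1}{60}\right) \left(- \frac{1}{22}\right) = \frac{1}{1320}$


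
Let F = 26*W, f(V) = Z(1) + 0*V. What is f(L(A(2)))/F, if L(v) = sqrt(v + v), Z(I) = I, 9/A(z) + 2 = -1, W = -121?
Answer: -1/3146 ≈ -0.00031786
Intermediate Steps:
A(z) = -3 (A(z) = 9/(-2 - 1) = 9/(-3) = 9*(-1/3) = -3)
L(v) = sqrt(2)*sqrt(v) (L(v) = sqrt(2*v) = sqrt(2)*sqrt(v))
f(V) = 1 (f(V) = 1 + 0*V = 1 + 0 = 1)
F = -3146 (F = 26*(-121) = -3146)
f(L(A(2)))/F = 1/(-3146) = 1*(-1/3146) = -1/3146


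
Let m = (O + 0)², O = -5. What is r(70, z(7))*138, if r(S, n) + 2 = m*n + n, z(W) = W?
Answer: 24840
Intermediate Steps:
m = 25 (m = (-5 + 0)² = (-5)² = 25)
r(S, n) = -2 + 26*n (r(S, n) = -2 + (25*n + n) = -2 + 26*n)
r(70, z(7))*138 = (-2 + 26*7)*138 = (-2 + 182)*138 = 180*138 = 24840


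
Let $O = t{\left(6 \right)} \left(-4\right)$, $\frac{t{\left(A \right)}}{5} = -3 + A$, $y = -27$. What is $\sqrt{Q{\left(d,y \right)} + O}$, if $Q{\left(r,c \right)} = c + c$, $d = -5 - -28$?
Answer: $i \sqrt{114} \approx 10.677 i$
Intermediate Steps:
$t{\left(A \right)} = -15 + 5 A$ ($t{\left(A \right)} = 5 \left(-3 + A\right) = -15 + 5 A$)
$d = 23$ ($d = -5 + 28 = 23$)
$Q{\left(r,c \right)} = 2 c$
$O = -60$ ($O = \left(-15 + 5 \cdot 6\right) \left(-4\right) = \left(-15 + 30\right) \left(-4\right) = 15 \left(-4\right) = -60$)
$\sqrt{Q{\left(d,y \right)} + O} = \sqrt{2 \left(-27\right) - 60} = \sqrt{-54 - 60} = \sqrt{-114} = i \sqrt{114}$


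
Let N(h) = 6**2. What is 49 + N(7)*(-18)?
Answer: -599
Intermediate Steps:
N(h) = 36
49 + N(7)*(-18) = 49 + 36*(-18) = 49 - 648 = -599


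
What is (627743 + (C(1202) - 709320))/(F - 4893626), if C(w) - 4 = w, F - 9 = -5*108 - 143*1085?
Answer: 80371/5049312 ≈ 0.015917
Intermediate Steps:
F = -155686 (F = 9 + (-5*108 - 143*1085) = 9 + (-540 - 155155) = 9 - 155695 = -155686)
C(w) = 4 + w
(627743 + (C(1202) - 709320))/(F - 4893626) = (627743 + ((4 + 1202) - 709320))/(-155686 - 4893626) = (627743 + (1206 - 709320))/(-5049312) = (627743 - 708114)*(-1/5049312) = -80371*(-1/5049312) = 80371/5049312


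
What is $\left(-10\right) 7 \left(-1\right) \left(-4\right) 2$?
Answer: $-560$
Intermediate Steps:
$\left(-10\right) 7 \left(-1\right) \left(-4\right) 2 = - 70 \cdot 4 \cdot 2 = \left(-70\right) 8 = -560$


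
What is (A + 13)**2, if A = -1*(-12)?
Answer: 625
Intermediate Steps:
A = 12
(A + 13)**2 = (12 + 13)**2 = 25**2 = 625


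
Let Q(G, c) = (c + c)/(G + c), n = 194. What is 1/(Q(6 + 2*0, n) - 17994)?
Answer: -50/899603 ≈ -5.5580e-5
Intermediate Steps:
Q(G, c) = 2*c/(G + c) (Q(G, c) = (2*c)/(G + c) = 2*c/(G + c))
1/(Q(6 + 2*0, n) - 17994) = 1/(2*194/((6 + 2*0) + 194) - 17994) = 1/(2*194/((6 + 0) + 194) - 17994) = 1/(2*194/(6 + 194) - 17994) = 1/(2*194/200 - 17994) = 1/(2*194*(1/200) - 17994) = 1/(97/50 - 17994) = 1/(-899603/50) = -50/899603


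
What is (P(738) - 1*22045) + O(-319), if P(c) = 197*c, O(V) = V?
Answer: 123022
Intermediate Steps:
(P(738) - 1*22045) + O(-319) = (197*738 - 1*22045) - 319 = (145386 - 22045) - 319 = 123341 - 319 = 123022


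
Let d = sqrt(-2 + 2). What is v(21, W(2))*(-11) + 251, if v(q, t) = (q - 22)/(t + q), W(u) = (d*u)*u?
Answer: 5282/21 ≈ 251.52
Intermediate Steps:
d = 0 (d = sqrt(0) = 0)
W(u) = 0 (W(u) = (0*u)*u = 0*u = 0)
v(q, t) = (-22 + q)/(q + t)
v(21, W(2))*(-11) + 251 = ((-22 + 21)/(21 + 0))*(-11) + 251 = (-1/21)*(-11) + 251 = ((1/21)*(-1))*(-11) + 251 = -1/21*(-11) + 251 = 11/21 + 251 = 5282/21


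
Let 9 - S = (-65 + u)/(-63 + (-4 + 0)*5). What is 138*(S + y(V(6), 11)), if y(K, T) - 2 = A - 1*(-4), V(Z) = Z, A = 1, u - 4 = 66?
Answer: 183954/83 ≈ 2216.3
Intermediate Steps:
u = 70 (u = 4 + 66 = 70)
y(K, T) = 7 (y(K, T) = 2 + (1 - 1*(-4)) = 2 + (1 + 4) = 2 + 5 = 7)
S = 752/83 (S = 9 - (-65 + 70)/(-63 + (-4 + 0)*5) = 9 - 5/(-63 - 4*5) = 9 - 5/(-63 - 20) = 9 - 5/(-83) = 9 - 5*(-1)/83 = 9 - 1*(-5/83) = 9 + 5/83 = 752/83 ≈ 9.0602)
138*(S + y(V(6), 11)) = 138*(752/83 + 7) = 138*(1333/83) = 183954/83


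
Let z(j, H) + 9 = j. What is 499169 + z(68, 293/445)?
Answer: 499228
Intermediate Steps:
z(j, H) = -9 + j
499169 + z(68, 293/445) = 499169 + (-9 + 68) = 499169 + 59 = 499228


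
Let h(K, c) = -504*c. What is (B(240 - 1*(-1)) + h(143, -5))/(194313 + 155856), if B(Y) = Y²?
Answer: 60601/350169 ≈ 0.17306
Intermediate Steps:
(B(240 - 1*(-1)) + h(143, -5))/(194313 + 155856) = ((240 - 1*(-1))² - 504*(-5))/(194313 + 155856) = ((240 + 1)² + 2520)/350169 = (241² + 2520)*(1/350169) = (58081 + 2520)*(1/350169) = 60601*(1/350169) = 60601/350169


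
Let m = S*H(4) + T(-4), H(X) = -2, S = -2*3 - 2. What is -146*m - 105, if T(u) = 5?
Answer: -3171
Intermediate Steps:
S = -8 (S = -6 - 2 = -8)
m = 21 (m = -8*(-2) + 5 = 16 + 5 = 21)
-146*m - 105 = -146*21 - 105 = -3066 - 105 = -3171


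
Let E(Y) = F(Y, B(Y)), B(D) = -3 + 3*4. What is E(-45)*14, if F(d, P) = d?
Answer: -630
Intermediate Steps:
B(D) = 9 (B(D) = -3 + 12 = 9)
E(Y) = Y
E(-45)*14 = -45*14 = -630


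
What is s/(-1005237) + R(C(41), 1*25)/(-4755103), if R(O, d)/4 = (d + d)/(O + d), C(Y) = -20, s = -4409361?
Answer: 2329658389967/531111719379 ≈ 4.3864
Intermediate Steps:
R(O, d) = 8*d/(O + d) (R(O, d) = 4*((d + d)/(O + d)) = 4*((2*d)/(O + d)) = 4*(2*d/(O + d)) = 8*d/(O + d))
s/(-1005237) + R(C(41), 1*25)/(-4755103) = -4409361/(-1005237) + (8*(1*25)/(-20 + 1*25))/(-4755103) = -4409361*(-1/1005237) + (8*25/(-20 + 25))*(-1/4755103) = 489929/111693 + (8*25/5)*(-1/4755103) = 489929/111693 + (8*25*(⅕))*(-1/4755103) = 489929/111693 + 40*(-1/4755103) = 489929/111693 - 40/4755103 = 2329658389967/531111719379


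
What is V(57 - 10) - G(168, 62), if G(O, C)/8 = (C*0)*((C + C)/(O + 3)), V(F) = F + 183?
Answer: 230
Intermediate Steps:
V(F) = 183 + F
G(O, C) = 0 (G(O, C) = 8*((C*0)*((C + C)/(O + 3))) = 8*(0*((2*C)/(3 + O))) = 8*(0*(2*C/(3 + O))) = 8*0 = 0)
V(57 - 10) - G(168, 62) = (183 + (57 - 10)) - 1*0 = (183 + 47) + 0 = 230 + 0 = 230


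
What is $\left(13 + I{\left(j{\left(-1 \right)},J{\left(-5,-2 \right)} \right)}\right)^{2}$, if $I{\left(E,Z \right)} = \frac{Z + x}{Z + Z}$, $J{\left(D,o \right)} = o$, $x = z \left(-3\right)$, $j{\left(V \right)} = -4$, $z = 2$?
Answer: $225$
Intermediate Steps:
$x = -6$ ($x = 2 \left(-3\right) = -6$)
$I{\left(E,Z \right)} = \frac{-6 + Z}{2 Z}$ ($I{\left(E,Z \right)} = \frac{Z - 6}{Z + Z} = \frac{-6 + Z}{2 Z}$)
$\left(13 + I{\left(j{\left(-1 \right)},J{\left(-5,-2 \right)} \right)}\right)^{2} = \left(13 + \frac{-6 - 2}{2 \left(-2\right)}\right)^{2} = \left(13 + \frac{1}{2} \left(- \frac{1}{2}\right) \left(-8\right)\right)^{2} = \left(13 + 2\right)^{2} = 15^{2} = 225$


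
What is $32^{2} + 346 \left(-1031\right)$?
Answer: $-355702$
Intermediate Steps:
$32^{2} + 346 \left(-1031\right) = 1024 - 356726 = -355702$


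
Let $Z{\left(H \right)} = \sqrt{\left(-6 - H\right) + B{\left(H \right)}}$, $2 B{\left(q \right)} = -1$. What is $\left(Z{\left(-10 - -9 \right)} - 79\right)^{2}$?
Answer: $\frac{\left(158 - i \sqrt{22}\right)^{2}}{4} \approx 6235.5 - 370.54 i$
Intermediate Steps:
$B{\left(q \right)} = - \frac{1}{2}$ ($B{\left(q \right)} = \frac{1}{2} \left(-1\right) = - \frac{1}{2}$)
$Z{\left(H \right)} = \sqrt{- \frac{13}{2} - H}$ ($Z{\left(H \right)} = \sqrt{\left(-6 - H\right) - \frac{1}{2}} = \sqrt{- \frac{13}{2} - H}$)
$\left(Z{\left(-10 - -9 \right)} - 79\right)^{2} = \left(\frac{\sqrt{-26 - 4 \left(-10 - -9\right)}}{2} - 79\right)^{2} = \left(\frac{\sqrt{-26 - 4 \left(-10 + 9\right)}}{2} - 79\right)^{2} = \left(\frac{\sqrt{-26 - -4}}{2} - 79\right)^{2} = \left(\frac{\sqrt{-26 + 4}}{2} - 79\right)^{2} = \left(\frac{\sqrt{-22}}{2} - 79\right)^{2} = \left(\frac{i \sqrt{22}}{2} - 79\right)^{2} = \left(-79 + \frac{i \sqrt{22}}{2}\right)^{2}$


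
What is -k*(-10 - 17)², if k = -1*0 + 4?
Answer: -2916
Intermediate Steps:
k = 4 (k = 0 + 4 = 4)
-k*(-10 - 17)² = -4*(-10 - 17)² = -4*(-27)² = -4*729 = -1*2916 = -2916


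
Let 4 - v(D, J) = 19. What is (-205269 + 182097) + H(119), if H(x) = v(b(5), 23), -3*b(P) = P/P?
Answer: -23187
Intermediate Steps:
b(P) = -⅓ (b(P) = -P/(3*P) = -⅓*1 = -⅓)
v(D, J) = -15 (v(D, J) = 4 - 1*19 = 4 - 19 = -15)
H(x) = -15
(-205269 + 182097) + H(119) = (-205269 + 182097) - 15 = -23172 - 15 = -23187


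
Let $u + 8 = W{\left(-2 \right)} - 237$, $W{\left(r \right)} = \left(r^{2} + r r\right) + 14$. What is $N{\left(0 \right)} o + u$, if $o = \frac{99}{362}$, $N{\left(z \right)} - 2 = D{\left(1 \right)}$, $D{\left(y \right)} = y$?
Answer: $- \frac{80429}{362} \approx -222.18$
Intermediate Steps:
$N{\left(z \right)} = 3$ ($N{\left(z \right)} = 2 + 1 = 3$)
$W{\left(r \right)} = 14 + 2 r^{2}$ ($W{\left(r \right)} = \left(r^{2} + r^{2}\right) + 14 = 2 r^{2} + 14 = 14 + 2 r^{2}$)
$u = -223$ ($u = -8 + \left(\left(14 + 2 \left(-2\right)^{2}\right) - 237\right) = -8 + \left(\left(14 + 2 \cdot 4\right) - 237\right) = -8 + \left(\left(14 + 8\right) - 237\right) = -8 + \left(22 - 237\right) = -8 - 215 = -223$)
$o = \frac{99}{362}$ ($o = 99 \cdot \frac{1}{362} = \frac{99}{362} \approx 0.27348$)
$N{\left(0 \right)} o + u = 3 \cdot \frac{99}{362} - 223 = \frac{297}{362} - 223 = - \frac{80429}{362}$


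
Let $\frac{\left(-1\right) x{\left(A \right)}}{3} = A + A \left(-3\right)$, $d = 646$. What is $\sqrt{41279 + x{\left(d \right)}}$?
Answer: $\sqrt{45155} \approx 212.5$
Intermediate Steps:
$x{\left(A \right)} = 6 A$ ($x{\left(A \right)} = - 3 \left(A + A \left(-3\right)\right) = - 3 \left(A - 3 A\right) = - 3 \left(- 2 A\right) = 6 A$)
$\sqrt{41279 + x{\left(d \right)}} = \sqrt{41279 + 6 \cdot 646} = \sqrt{41279 + 3876} = \sqrt{45155}$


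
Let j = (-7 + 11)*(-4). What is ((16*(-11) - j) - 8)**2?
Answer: 28224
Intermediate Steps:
j = -16 (j = 4*(-4) = -16)
((16*(-11) - j) - 8)**2 = ((16*(-11) - 1*(-16)) - 8)**2 = ((-176 + 16) - 8)**2 = (-160 - 8)**2 = (-168)**2 = 28224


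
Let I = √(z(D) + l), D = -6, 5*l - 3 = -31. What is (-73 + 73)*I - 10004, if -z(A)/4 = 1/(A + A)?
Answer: -10004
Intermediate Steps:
l = -28/5 (l = ⅗ + (⅕)*(-31) = ⅗ - 31/5 = -28/5 ≈ -5.6000)
z(A) = -2/A (z(A) = -4/(A + A) = -4*1/(2*A) = -2/A)
I = I*√1185/15 (I = √(-2/(-6) - 28/5) = √(-2*(-⅙) - 28/5) = √(⅓ - 28/5) = √(-79/15) = I*√1185/15 ≈ 2.2949*I)
(-73 + 73)*I - 10004 = (-73 + 73)*(I*√1185/15) - 10004 = 0*(I*√1185/15) - 10004 = 0 - 10004 = -10004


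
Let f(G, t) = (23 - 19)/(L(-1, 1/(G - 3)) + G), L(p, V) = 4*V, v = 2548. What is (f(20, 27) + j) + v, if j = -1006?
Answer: 132629/86 ≈ 1542.2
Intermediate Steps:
f(G, t) = 4/(G + 4/(-3 + G)) (f(G, t) = (23 - 19)/(4/(G - 3) + G) = 4/(4/(-3 + G) + G) = 4/(G + 4/(-3 + G)))
(f(20, 27) + j) + v = (4*(-3 + 20)/(4 + 20*(-3 + 20)) - 1006) + 2548 = (4*17/(4 + 20*17) - 1006) + 2548 = (4*17/(4 + 340) - 1006) + 2548 = (4*17/344 - 1006) + 2548 = (4*(1/344)*17 - 1006) + 2548 = (17/86 - 1006) + 2548 = -86499/86 + 2548 = 132629/86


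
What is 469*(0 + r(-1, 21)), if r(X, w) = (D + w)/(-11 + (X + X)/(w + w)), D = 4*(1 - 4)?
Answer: -88641/232 ≈ -382.07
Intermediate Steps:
D = -12 (D = 4*(-3) = -12)
r(X, w) = (-12 + w)/(-11 + X/w) (r(X, w) = (-12 + w)/(-11 + (X + X)/(w + w)) = (-12 + w)/(-11 + (2*X)/((2*w))) = (-12 + w)/(-11 + (2*X)*(1/(2*w))) = (-12 + w)/(-11 + X/w))
469*(0 + r(-1, 21)) = 469*(0 + 21*(-12 + 21)/(-1 - 11*21)) = 469*(0 + 21*9/(-1 - 231)) = 469*(0 + 21*9/(-232)) = 469*(0 + 21*(-1/232)*9) = 469*(0 - 189/232) = 469*(-189/232) = -88641/232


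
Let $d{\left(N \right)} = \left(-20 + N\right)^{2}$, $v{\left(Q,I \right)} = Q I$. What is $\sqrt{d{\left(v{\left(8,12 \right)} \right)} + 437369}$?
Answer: $\sqrt{443145} \approx 665.69$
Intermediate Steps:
$v{\left(Q,I \right)} = I Q$
$\sqrt{d{\left(v{\left(8,12 \right)} \right)} + 437369} = \sqrt{\left(-20 + 12 \cdot 8\right)^{2} + 437369} = \sqrt{\left(-20 + 96\right)^{2} + 437369} = \sqrt{76^{2} + 437369} = \sqrt{5776 + 437369} = \sqrt{443145}$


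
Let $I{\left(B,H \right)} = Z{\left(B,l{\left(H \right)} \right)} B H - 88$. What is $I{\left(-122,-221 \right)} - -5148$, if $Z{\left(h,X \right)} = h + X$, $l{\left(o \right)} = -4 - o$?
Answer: $2566450$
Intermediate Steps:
$Z{\left(h,X \right)} = X + h$
$I{\left(B,H \right)} = -88 + B H \left(-4 + B - H\right)$ ($I{\left(B,H \right)} = \left(\left(-4 - H\right) + B\right) B H - 88 = \left(-4 + B - H\right) B H - 88 = B \left(-4 + B - H\right) H - 88 = B H \left(-4 + B - H\right) - 88 = -88 + B H \left(-4 + B - H\right)$)
$I{\left(-122,-221 \right)} - -5148 = \left(-88 - \left(-122\right) \left(-221\right) \left(4 - 221 - -122\right)\right) - -5148 = \left(-88 - \left(-122\right) \left(-221\right) \left(4 - 221 + 122\right)\right) + 5148 = \left(-88 - \left(-122\right) \left(-221\right) \left(-95\right)\right) + 5148 = \left(-88 + 2561390\right) + 5148 = 2561302 + 5148 = 2566450$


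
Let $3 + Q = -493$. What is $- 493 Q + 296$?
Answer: $244824$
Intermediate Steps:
$Q = -496$ ($Q = -3 - 493 = -496$)
$- 493 Q + 296 = \left(-493\right) \left(-496\right) + 296 = 244528 + 296 = 244824$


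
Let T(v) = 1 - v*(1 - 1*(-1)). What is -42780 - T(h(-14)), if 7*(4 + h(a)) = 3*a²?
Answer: -42621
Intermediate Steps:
h(a) = -4 + 3*a²/7 (h(a) = -4 + (3*a²)/7 = -4 + 3*a²/7)
T(v) = 1 - 2*v (T(v) = 1 - v*(1 + 1) = 1 - v*2 = 1 - 2*v)
-42780 - T(h(-14)) = -42780 - (1 - 2*(-4 + (3/7)*(-14)²)) = -42780 - (1 - 2*(-4 + (3/7)*196)) = -42780 - (1 - 2*(-4 + 84)) = -42780 - (1 - 2*80) = -42780 - (1 - 160) = -42780 - 1*(-159) = -42780 + 159 = -42621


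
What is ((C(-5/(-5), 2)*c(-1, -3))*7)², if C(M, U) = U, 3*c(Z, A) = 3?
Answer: 196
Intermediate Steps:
c(Z, A) = 1 (c(Z, A) = (⅓)*3 = 1)
((C(-5/(-5), 2)*c(-1, -3))*7)² = ((2*1)*7)² = (2*7)² = 14² = 196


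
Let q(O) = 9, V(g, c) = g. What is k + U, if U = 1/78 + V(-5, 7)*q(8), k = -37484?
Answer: -2927261/78 ≈ -37529.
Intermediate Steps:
U = -3509/78 (U = 1/78 - 5*9 = 1/78 - 45 = -3509/78 ≈ -44.987)
k + U = -37484 - 3509/78 = -2927261/78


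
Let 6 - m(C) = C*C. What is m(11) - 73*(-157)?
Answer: 11346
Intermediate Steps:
m(C) = 6 - C**2 (m(C) = 6 - C*C = 6 - C**2)
m(11) - 73*(-157) = (6 - 1*11**2) - 73*(-157) = (6 - 1*121) + 11461 = (6 - 121) + 11461 = -115 + 11461 = 11346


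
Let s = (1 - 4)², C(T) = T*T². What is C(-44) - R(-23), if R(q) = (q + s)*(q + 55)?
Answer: -84736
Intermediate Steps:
C(T) = T³
s = 9 (s = (-3)² = 9)
R(q) = (9 + q)*(55 + q) (R(q) = (q + 9)*(q + 55) = (9 + q)*(55 + q))
C(-44) - R(-23) = (-44)³ - (495 + (-23)² + 64*(-23)) = -85184 - (495 + 529 - 1472) = -85184 - 1*(-448) = -85184 + 448 = -84736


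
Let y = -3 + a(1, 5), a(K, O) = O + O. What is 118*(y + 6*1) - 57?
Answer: 1477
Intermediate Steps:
a(K, O) = 2*O
y = 7 (y = -3 + 2*5 = -3 + 10 = 7)
118*(y + 6*1) - 57 = 118*(7 + 6*1) - 57 = 118*(7 + 6) - 57 = 118*13 - 57 = 1534 - 57 = 1477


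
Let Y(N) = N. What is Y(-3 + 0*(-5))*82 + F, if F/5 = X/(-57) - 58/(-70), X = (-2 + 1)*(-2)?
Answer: -96571/399 ≈ -242.03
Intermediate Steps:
X = 2 (X = -1*(-2) = 2)
F = 1583/399 (F = 5*(2/(-57) - 58/(-70)) = 5*(2*(-1/57) - 58*(-1/70)) = 5*(-2/57 + 29/35) = 5*(1583/1995) = 1583/399 ≈ 3.9674)
Y(-3 + 0*(-5))*82 + F = (-3 + 0*(-5))*82 + 1583/399 = (-3 + 0)*82 + 1583/399 = -3*82 + 1583/399 = -246 + 1583/399 = -96571/399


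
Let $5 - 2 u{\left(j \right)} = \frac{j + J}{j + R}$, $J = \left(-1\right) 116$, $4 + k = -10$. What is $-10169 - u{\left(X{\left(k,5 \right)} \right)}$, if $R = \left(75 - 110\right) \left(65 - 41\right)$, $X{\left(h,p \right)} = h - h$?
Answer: $- \frac{4272001}{420} \approx -10171.0$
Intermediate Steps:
$k = -14$ ($k = -4 - 10 = -14$)
$X{\left(h,p \right)} = 0$
$J = -116$
$R = -840$ ($R = \left(-35\right) 24 = -840$)
$u{\left(j \right)} = \frac{5}{2} - \frac{-116 + j}{2 \left(-840 + j\right)}$ ($u{\left(j \right)} = \frac{5}{2} - \frac{\left(j - 116\right) \frac{1}{j - 840}}{2} = \frac{5}{2} - \frac{\left(-116 + j\right) \frac{1}{-840 + j}}{2} = \frac{5}{2} - \frac{\frac{1}{-840 + j} \left(-116 + j\right)}{2} = \frac{5}{2} - \frac{-116 + j}{2 \left(-840 + j\right)}$)
$-10169 - u{\left(X{\left(k,5 \right)} \right)} = -10169 - \frac{2 \left(-1021 + 0\right)}{-840 + 0} = -10169 - 2 \frac{1}{-840} \left(-1021\right) = -10169 - 2 \left(- \frac{1}{840}\right) \left(-1021\right) = -10169 - \frac{1021}{420} = - \frac{4272001}{420}$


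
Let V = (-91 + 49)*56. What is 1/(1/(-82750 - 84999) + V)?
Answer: -167749/394545649 ≈ -0.00042517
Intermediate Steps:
V = -2352 (V = -42*56 = -2352)
1/(1/(-82750 - 84999) + V) = 1/(1/(-82750 - 84999) - 2352) = 1/(1/(-167749) - 2352) = 1/(-1/167749 - 2352) = 1/(-394545649/167749) = -167749/394545649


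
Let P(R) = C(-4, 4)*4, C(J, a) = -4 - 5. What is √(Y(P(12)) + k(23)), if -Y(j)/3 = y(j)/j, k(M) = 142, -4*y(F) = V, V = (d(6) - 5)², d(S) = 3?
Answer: √5109/6 ≈ 11.913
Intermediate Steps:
C(J, a) = -9
V = 4 (V = (3 - 5)² = (-2)² = 4)
y(F) = -1 (y(F) = -¼*4 = -1)
P(R) = -36 (P(R) = -9*4 = -36)
Y(j) = 3/j (Y(j) = -(-3)/j = 3/j)
√(Y(P(12)) + k(23)) = √(3/(-36) + 142) = √(3*(-1/36) + 142) = √(-1/12 + 142) = √(1703/12) = √5109/6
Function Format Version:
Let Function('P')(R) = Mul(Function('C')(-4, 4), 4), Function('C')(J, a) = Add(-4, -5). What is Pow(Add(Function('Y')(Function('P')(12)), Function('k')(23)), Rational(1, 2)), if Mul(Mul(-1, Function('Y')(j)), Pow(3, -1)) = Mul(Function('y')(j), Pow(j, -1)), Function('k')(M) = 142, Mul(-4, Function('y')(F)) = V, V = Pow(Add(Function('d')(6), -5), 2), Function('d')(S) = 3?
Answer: Mul(Rational(1, 6), Pow(5109, Rational(1, 2))) ≈ 11.913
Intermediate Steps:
Function('C')(J, a) = -9
V = 4 (V = Pow(Add(3, -5), 2) = Pow(-2, 2) = 4)
Function('y')(F) = -1 (Function('y')(F) = Mul(Rational(-1, 4), 4) = -1)
Function('P')(R) = -36 (Function('P')(R) = Mul(-9, 4) = -36)
Function('Y')(j) = Mul(3, Pow(j, -1)) (Function('Y')(j) = Mul(-3, Mul(-1, Pow(j, -1))) = Mul(3, Pow(j, -1)))
Pow(Add(Function('Y')(Function('P')(12)), Function('k')(23)), Rational(1, 2)) = Pow(Add(Mul(3, Pow(-36, -1)), 142), Rational(1, 2)) = Pow(Add(Mul(3, Rational(-1, 36)), 142), Rational(1, 2)) = Pow(Add(Rational(-1, 12), 142), Rational(1, 2)) = Pow(Rational(1703, 12), Rational(1, 2)) = Mul(Rational(1, 6), Pow(5109, Rational(1, 2)))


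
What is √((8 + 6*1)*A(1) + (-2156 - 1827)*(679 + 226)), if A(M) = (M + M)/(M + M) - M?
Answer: I*√3604615 ≈ 1898.6*I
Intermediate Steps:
A(M) = 1 - M (A(M) = (2*M)/((2*M)) - M = (2*M)*(1/(2*M)) - M = 1 - M)
√((8 + 6*1)*A(1) + (-2156 - 1827)*(679 + 226)) = √((8 + 6*1)*(1 - 1*1) + (-2156 - 1827)*(679 + 226)) = √((8 + 6)*(1 - 1) - 3983*905) = √(14*0 - 3604615) = √(0 - 3604615) = √(-3604615) = I*√3604615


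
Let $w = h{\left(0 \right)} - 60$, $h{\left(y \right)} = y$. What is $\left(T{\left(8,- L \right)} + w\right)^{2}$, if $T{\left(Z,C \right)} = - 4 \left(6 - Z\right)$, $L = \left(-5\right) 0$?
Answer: $2704$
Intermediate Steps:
$L = 0$
$T{\left(Z,C \right)} = -24 + 4 Z$
$w = -60$ ($w = 0 - 60 = -60$)
$\left(T{\left(8,- L \right)} + w\right)^{2} = \left(\left(-24 + 4 \cdot 8\right) - 60\right)^{2} = \left(\left(-24 + 32\right) - 60\right)^{2} = \left(8 - 60\right)^{2} = \left(-52\right)^{2} = 2704$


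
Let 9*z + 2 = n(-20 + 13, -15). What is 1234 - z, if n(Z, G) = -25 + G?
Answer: 3716/3 ≈ 1238.7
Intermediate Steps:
z = -14/3 (z = -2/9 + (-25 - 15)/9 = -2/9 + (⅑)*(-40) = -2/9 - 40/9 = -14/3 ≈ -4.6667)
1234 - z = 1234 - 1*(-14/3) = 1234 + 14/3 = 3716/3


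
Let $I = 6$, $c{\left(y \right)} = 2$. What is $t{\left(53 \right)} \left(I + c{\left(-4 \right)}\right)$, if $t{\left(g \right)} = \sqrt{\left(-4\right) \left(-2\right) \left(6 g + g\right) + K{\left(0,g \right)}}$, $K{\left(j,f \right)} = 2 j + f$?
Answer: $8 \sqrt{3021} \approx 439.71$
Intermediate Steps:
$K{\left(j,f \right)} = f + 2 j$
$t{\left(g \right)} = \sqrt{57} \sqrt{g}$ ($t{\left(g \right)} = \sqrt{\left(-4\right) \left(-2\right) \left(6 g + g\right) + \left(g + 2 \cdot 0\right)} = \sqrt{8 \cdot 7 g + \left(g + 0\right)} = \sqrt{56 g + g} = \sqrt{57 g} = \sqrt{57} \sqrt{g}$)
$t{\left(53 \right)} \left(I + c{\left(-4 \right)}\right) = \sqrt{57} \sqrt{53} \left(6 + 2\right) = \sqrt{3021} \cdot 8 = 8 \sqrt{3021}$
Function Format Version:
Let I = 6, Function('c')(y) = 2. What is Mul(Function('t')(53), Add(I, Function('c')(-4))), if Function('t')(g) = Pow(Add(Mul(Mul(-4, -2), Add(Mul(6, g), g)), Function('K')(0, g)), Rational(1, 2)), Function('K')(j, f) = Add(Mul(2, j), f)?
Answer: Mul(8, Pow(3021, Rational(1, 2))) ≈ 439.71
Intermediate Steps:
Function('K')(j, f) = Add(f, Mul(2, j))
Function('t')(g) = Mul(Pow(57, Rational(1, 2)), Pow(g, Rational(1, 2))) (Function('t')(g) = Pow(Add(Mul(Mul(-4, -2), Add(Mul(6, g), g)), Add(g, Mul(2, 0))), Rational(1, 2)) = Pow(Add(Mul(8, Mul(7, g)), Add(g, 0)), Rational(1, 2)) = Pow(Add(Mul(56, g), g), Rational(1, 2)) = Pow(Mul(57, g), Rational(1, 2)) = Mul(Pow(57, Rational(1, 2)), Pow(g, Rational(1, 2))))
Mul(Function('t')(53), Add(I, Function('c')(-4))) = Mul(Mul(Pow(57, Rational(1, 2)), Pow(53, Rational(1, 2))), Add(6, 2)) = Mul(Pow(3021, Rational(1, 2)), 8) = Mul(8, Pow(3021, Rational(1, 2)))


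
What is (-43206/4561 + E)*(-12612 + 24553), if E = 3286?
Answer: 178449169840/4561 ≈ 3.9125e+7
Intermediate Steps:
(-43206/4561 + E)*(-12612 + 24553) = (-43206/4561 + 3286)*(-12612 + 24553) = (-43206*1/4561 + 3286)*11941 = (-43206/4561 + 3286)*11941 = (14944240/4561)*11941 = 178449169840/4561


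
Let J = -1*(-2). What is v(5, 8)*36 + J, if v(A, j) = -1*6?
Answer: -214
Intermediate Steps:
v(A, j) = -6
J = 2
v(5, 8)*36 + J = -6*36 + 2 = -216 + 2 = -214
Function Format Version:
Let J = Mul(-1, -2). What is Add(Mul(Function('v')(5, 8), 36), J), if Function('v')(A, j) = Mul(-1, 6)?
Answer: -214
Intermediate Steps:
Function('v')(A, j) = -6
J = 2
Add(Mul(Function('v')(5, 8), 36), J) = Add(Mul(-6, 36), 2) = Add(-216, 2) = -214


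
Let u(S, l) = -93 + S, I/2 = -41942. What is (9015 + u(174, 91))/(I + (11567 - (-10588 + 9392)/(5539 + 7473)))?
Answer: -4931548/39207817 ≈ -0.12578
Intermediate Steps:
I = -83884 (I = 2*(-41942) = -83884)
(9015 + u(174, 91))/(I + (11567 - (-10588 + 9392)/(5539 + 7473))) = (9015 + (-93 + 174))/(-83884 + (11567 - (-10588 + 9392)/(5539 + 7473))) = (9015 + 81)/(-83884 + (11567 - (-1196)/13012)) = 9096/(-83884 + (11567 - (-1196)/13012)) = 9096/(-83884 + (11567 - 1*(-299/3253))) = 9096/(-83884 + (11567 + 299/3253)) = 9096/(-83884 + 37627750/3253) = 9096/(-235246902/3253) = 9096*(-3253/235246902) = -4931548/39207817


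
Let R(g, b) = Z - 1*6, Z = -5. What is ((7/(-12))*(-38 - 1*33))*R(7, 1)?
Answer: -5467/12 ≈ -455.58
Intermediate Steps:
R(g, b) = -11 (R(g, b) = -5 - 1*6 = -5 - 6 = -11)
((7/(-12))*(-38 - 1*33))*R(7, 1) = ((7/(-12))*(-38 - 1*33))*(-11) = ((7*(-1/12))*(-38 - 33))*(-11) = -7/12*(-71)*(-11) = (497/12)*(-11) = -5467/12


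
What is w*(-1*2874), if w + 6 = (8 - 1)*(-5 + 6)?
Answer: -2874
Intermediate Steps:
w = 1 (w = -6 + (8 - 1)*(-5 + 6) = -6 + 7*1 = -6 + 7 = 1)
w*(-1*2874) = 1*(-1*2874) = 1*(-2874) = -2874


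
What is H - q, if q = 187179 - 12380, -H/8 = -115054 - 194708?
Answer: 2303297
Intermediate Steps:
H = 2478096 (H = -8*(-115054 - 194708) = -8*(-309762) = 2478096)
q = 174799
H - q = 2478096 - 1*174799 = 2478096 - 174799 = 2303297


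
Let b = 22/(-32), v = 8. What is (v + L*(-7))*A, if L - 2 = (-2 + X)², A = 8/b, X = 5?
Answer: 8832/11 ≈ 802.91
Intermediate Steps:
b = -11/16 (b = 22*(-1/32) = -11/16 ≈ -0.68750)
A = -128/11 (A = 8/(-11/16) = 8*(-16/11) = -128/11 ≈ -11.636)
L = 11 (L = 2 + (-2 + 5)² = 2 + 3² = 2 + 9 = 11)
(v + L*(-7))*A = (8 + 11*(-7))*(-128/11) = (8 - 77)*(-128/11) = -69*(-128/11) = 8832/11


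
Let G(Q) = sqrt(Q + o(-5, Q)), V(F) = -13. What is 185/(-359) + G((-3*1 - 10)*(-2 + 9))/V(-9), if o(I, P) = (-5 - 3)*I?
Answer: -185/359 - I*sqrt(51)/13 ≈ -0.51532 - 0.54934*I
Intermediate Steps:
o(I, P) = -8*I
G(Q) = sqrt(40 + Q) (G(Q) = sqrt(Q - 8*(-5)) = sqrt(Q + 40) = sqrt(40 + Q))
185/(-359) + G((-3*1 - 10)*(-2 + 9))/V(-9) = 185/(-359) + sqrt(40 + (-3*1 - 10)*(-2 + 9))/(-13) = 185*(-1/359) + sqrt(40 + (-3 - 10)*7)*(-1/13) = -185/359 + sqrt(40 - 13*7)*(-1/13) = -185/359 + sqrt(40 - 91)*(-1/13) = -185/359 + sqrt(-51)*(-1/13) = -185/359 + (I*sqrt(51))*(-1/13) = -185/359 - I*sqrt(51)/13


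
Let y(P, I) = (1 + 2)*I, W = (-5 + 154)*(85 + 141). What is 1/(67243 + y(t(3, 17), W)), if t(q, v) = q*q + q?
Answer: 1/168265 ≈ 5.9430e-6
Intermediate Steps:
t(q, v) = q + q² (t(q, v) = q² + q = q + q²)
W = 33674 (W = 149*226 = 33674)
y(P, I) = 3*I
1/(67243 + y(t(3, 17), W)) = 1/(67243 + 3*33674) = 1/(67243 + 101022) = 1/168265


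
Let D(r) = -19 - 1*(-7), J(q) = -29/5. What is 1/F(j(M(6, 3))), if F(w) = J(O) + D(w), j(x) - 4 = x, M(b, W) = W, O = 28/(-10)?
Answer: -5/89 ≈ -0.056180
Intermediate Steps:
O = -14/5 (O = 28*(-1/10) = -14/5 ≈ -2.8000)
J(q) = -29/5 (J(q) = -29*1/5 = -29/5)
D(r) = -12 (D(r) = -19 + 7 = -12)
j(x) = 4 + x
F(w) = -89/5 (F(w) = -29/5 - 12 = -89/5)
1/F(j(M(6, 3))) = 1/(-89/5) = -5/89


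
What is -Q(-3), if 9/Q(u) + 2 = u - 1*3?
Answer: 9/8 ≈ 1.1250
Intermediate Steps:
Q(u) = 9/(-5 + u) (Q(u) = 9/(-2 + (u - 1*3)) = 9/(-2 + (u - 3)) = 9/(-2 + (-3 + u)) = 9/(-5 + u))
-Q(-3) = -9/(-5 - 3) = -9/(-8) = -9*(-1)/8 = -1*(-9/8) = 9/8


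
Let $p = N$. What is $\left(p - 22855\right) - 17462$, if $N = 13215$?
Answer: $-27102$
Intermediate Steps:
$p = 13215$
$\left(p - 22855\right) - 17462 = \left(13215 - 22855\right) - 17462 = -9640 - 17462 = -27102$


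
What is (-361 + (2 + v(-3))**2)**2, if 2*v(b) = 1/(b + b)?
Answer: 2647617025/20736 ≈ 1.2768e+5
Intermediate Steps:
v(b) = 1/(4*b) (v(b) = 1/(2*(b + b)) = 1/(2*((2*b))) = (1/(2*b))/2 = 1/(4*b))
(-361 + (2 + v(-3))**2)**2 = (-361 + (2 + (1/4)/(-3))**2)**2 = (-361 + (2 + (1/4)*(-1/3))**2)**2 = (-361 + (2 - 1/12)**2)**2 = (-361 + (23/12)**2)**2 = (-361 + 529/144)**2 = (-51455/144)**2 = 2647617025/20736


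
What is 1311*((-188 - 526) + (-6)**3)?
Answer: -1219230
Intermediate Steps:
1311*((-188 - 526) + (-6)**3) = 1311*(-714 - 216) = 1311*(-930) = -1219230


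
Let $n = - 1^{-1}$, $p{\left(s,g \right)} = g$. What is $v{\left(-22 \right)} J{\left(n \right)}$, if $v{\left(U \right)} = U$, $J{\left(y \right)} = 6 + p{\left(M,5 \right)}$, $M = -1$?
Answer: $-242$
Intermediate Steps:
$n = -1$ ($n = \left(-1\right) 1 = -1$)
$J{\left(y \right)} = 11$ ($J{\left(y \right)} = 6 + 5 = 11$)
$v{\left(-22 \right)} J{\left(n \right)} = \left(-22\right) 11 = -242$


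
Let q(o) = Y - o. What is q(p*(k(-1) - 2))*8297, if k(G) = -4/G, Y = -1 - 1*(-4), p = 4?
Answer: -41485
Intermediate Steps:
Y = 3 (Y = -1 + 4 = 3)
q(o) = 3 - o
q(p*(k(-1) - 2))*8297 = (3 - 4*(-4/(-1) - 2))*8297 = (3 - 4*(-4*(-1) - 2))*8297 = (3 - 4*(4 - 2))*8297 = (3 - 4*2)*8297 = (3 - 1*8)*8297 = (3 - 8)*8297 = -5*8297 = -41485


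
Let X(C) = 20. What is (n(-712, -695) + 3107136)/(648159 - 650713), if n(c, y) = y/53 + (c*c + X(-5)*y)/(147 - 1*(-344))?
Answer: -80882790215/66462742 ≈ -1217.0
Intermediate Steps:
n(c, y) = c²/491 + 1551*y/26023 (n(c, y) = y/53 + (c*c + 20*y)/(147 - 1*(-344)) = y*(1/53) + (c² + 20*y)/(147 + 344) = y/53 + (c² + 20*y)/491 = y/53 + (c² + 20*y)*(1/491) = y/53 + (c²/491 + 20*y/491) = c²/491 + 1551*y/26023)
(n(-712, -695) + 3107136)/(648159 - 650713) = (((1/491)*(-712)² + (1551/26023)*(-695)) + 3107136)/(648159 - 650713) = (((1/491)*506944 - 1077945/26023) + 3107136)/(-2554) = ((506944/491 - 1077945/26023) + 3107136)*(-1/2554) = (25790087/26023 + 3107136)*(-1/2554) = (80882790215/26023)*(-1/2554) = -80882790215/66462742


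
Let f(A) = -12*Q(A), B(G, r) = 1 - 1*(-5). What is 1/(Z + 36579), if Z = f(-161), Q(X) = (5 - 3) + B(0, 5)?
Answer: 1/36483 ≈ 2.7410e-5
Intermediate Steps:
B(G, r) = 6 (B(G, r) = 1 + 5 = 6)
Q(X) = 8 (Q(X) = (5 - 3) + 6 = 2 + 6 = 8)
f(A) = -96 (f(A) = -12*8 = -96)
Z = -96
1/(Z + 36579) = 1/(-96 + 36579) = 1/36483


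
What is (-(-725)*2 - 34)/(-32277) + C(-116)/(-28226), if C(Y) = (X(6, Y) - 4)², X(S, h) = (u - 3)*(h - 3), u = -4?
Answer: -7407348591/303683534 ≈ -24.392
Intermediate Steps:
X(S, h) = 21 - 7*h (X(S, h) = (-4 - 3)*(h - 3) = -7*(-3 + h) = 21 - 7*h)
C(Y) = (17 - 7*Y)² (C(Y) = ((21 - 7*Y) - 4)² = (17 - 7*Y)²)
(-(-725)*2 - 34)/(-32277) + C(-116)/(-28226) = (-(-725)*2 - 34)/(-32277) + (17 - 7*(-116))²/(-28226) = (-25*(-58) - 34)*(-1/32277) + (17 + 812)²*(-1/28226) = (1450 - 34)*(-1/32277) + 829²*(-1/28226) = 1416*(-1/32277) + 687241*(-1/28226) = -472/10759 - 687241/28226 = -7407348591/303683534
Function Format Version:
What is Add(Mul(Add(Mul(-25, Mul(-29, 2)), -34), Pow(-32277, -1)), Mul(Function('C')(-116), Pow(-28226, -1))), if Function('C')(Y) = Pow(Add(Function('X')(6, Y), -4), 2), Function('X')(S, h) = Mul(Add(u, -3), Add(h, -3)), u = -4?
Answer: Rational(-7407348591, 303683534) ≈ -24.392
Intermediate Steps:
Function('X')(S, h) = Add(21, Mul(-7, h)) (Function('X')(S, h) = Mul(Add(-4, -3), Add(h, -3)) = Mul(-7, Add(-3, h)) = Add(21, Mul(-7, h)))
Function('C')(Y) = Pow(Add(17, Mul(-7, Y)), 2) (Function('C')(Y) = Pow(Add(Add(21, Mul(-7, Y)), -4), 2) = Pow(Add(17, Mul(-7, Y)), 2))
Add(Mul(Add(Mul(-25, Mul(-29, 2)), -34), Pow(-32277, -1)), Mul(Function('C')(-116), Pow(-28226, -1))) = Add(Mul(Add(Mul(-25, Mul(-29, 2)), -34), Pow(-32277, -1)), Mul(Pow(Add(17, Mul(-7, -116)), 2), Pow(-28226, -1))) = Add(Mul(Add(Mul(-25, -58), -34), Rational(-1, 32277)), Mul(Pow(Add(17, 812), 2), Rational(-1, 28226))) = Add(Mul(Add(1450, -34), Rational(-1, 32277)), Mul(Pow(829, 2), Rational(-1, 28226))) = Add(Mul(1416, Rational(-1, 32277)), Mul(687241, Rational(-1, 28226))) = Add(Rational(-472, 10759), Rational(-687241, 28226)) = Rational(-7407348591, 303683534)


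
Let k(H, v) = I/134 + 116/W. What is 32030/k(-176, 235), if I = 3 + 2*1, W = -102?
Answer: -218893020/7517 ≈ -29120.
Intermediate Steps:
I = 5 (I = 3 + 2 = 5)
k(H, v) = -7517/6834 (k(H, v) = 5/134 + 116/(-102) = 5*(1/134) + 116*(-1/102) = 5/134 - 58/51 = -7517/6834)
32030/k(-176, 235) = 32030/(-7517/6834) = 32030*(-6834/7517) = -218893020/7517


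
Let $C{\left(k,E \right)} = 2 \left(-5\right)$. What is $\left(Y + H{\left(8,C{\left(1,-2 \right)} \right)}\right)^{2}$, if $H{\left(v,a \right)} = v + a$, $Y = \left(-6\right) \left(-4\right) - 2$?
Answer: $400$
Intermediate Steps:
$C{\left(k,E \right)} = -10$
$Y = 22$ ($Y = 24 - 2 = 22$)
$H{\left(v,a \right)} = a + v$
$\left(Y + H{\left(8,C{\left(1,-2 \right)} \right)}\right)^{2} = \left(22 + \left(-10 + 8\right)\right)^{2} = \left(22 - 2\right)^{2} = 20^{2} = 400$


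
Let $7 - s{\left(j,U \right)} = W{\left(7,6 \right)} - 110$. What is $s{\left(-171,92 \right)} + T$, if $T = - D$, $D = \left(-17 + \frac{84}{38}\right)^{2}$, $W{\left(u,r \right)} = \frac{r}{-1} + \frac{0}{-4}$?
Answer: $- \frac{34558}{361} \approx -95.729$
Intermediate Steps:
$W{\left(u,r \right)} = - r$ ($W{\left(u,r \right)} = r \left(-1\right) + 0 \left(- \frac{1}{4}\right) = - r + 0 = - r$)
$D = \frac{78961}{361}$ ($D = \left(-17 + 84 \cdot \frac{1}{38}\right)^{2} = \left(-17 + \frac{42}{19}\right)^{2} = \left(- \frac{281}{19}\right)^{2} = \frac{78961}{361} \approx 218.73$)
$s{\left(j,U \right)} = 123$ ($s{\left(j,U \right)} = 7 - \left(\left(-1\right) 6 - 110\right) = 7 - \left(-6 - 110\right) = 7 - -116 = 7 + 116 = 123$)
$T = - \frac{78961}{361}$ ($T = \left(-1\right) \frac{78961}{361} = - \frac{78961}{361} \approx -218.73$)
$s{\left(-171,92 \right)} + T = 123 - \frac{78961}{361} = - \frac{34558}{361}$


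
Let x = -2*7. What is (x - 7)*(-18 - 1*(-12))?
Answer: 126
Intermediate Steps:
x = -14
(x - 7)*(-18 - 1*(-12)) = (-14 - 7)*(-18 - 1*(-12)) = -21*(-18 + 12) = -21*(-6) = 126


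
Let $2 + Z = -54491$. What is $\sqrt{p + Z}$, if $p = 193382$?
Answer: $\sqrt{138889} \approx 372.68$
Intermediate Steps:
$Z = -54493$ ($Z = -2 - 54491 = -54493$)
$\sqrt{p + Z} = \sqrt{193382 - 54493} = \sqrt{138889}$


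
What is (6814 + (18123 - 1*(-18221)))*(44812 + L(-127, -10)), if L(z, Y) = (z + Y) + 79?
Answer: 1931493132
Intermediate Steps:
L(z, Y) = 79 + Y + z (L(z, Y) = (Y + z) + 79 = 79 + Y + z)
(6814 + (18123 - 1*(-18221)))*(44812 + L(-127, -10)) = (6814 + (18123 - 1*(-18221)))*(44812 + (79 - 10 - 127)) = (6814 + (18123 + 18221))*(44812 - 58) = (6814 + 36344)*44754 = 43158*44754 = 1931493132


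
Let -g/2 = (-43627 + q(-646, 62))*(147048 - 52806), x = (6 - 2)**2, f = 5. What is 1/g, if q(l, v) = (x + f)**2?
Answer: 1/8139870024 ≈ 1.2285e-10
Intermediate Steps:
x = 16 (x = 4**2 = 16)
q(l, v) = 441 (q(l, v) = (16 + 5)**2 = 21**2 = 441)
g = 8139870024 (g = -2*(-43627 + 441)*(147048 - 52806) = -(-86372)*94242 = -2*(-4069935012) = 8139870024)
1/g = 1/8139870024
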